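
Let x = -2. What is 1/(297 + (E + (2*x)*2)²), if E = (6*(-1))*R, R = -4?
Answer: 1/553 ≈ 0.0018083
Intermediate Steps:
E = 24 (E = (6*(-1))*(-4) = -6*(-4) = 24)
1/(297 + (E + (2*x)*2)²) = 1/(297 + (24 + (2*(-2))*2)²) = 1/(297 + (24 - 4*2)²) = 1/(297 + (24 - 8)²) = 1/(297 + 16²) = 1/(297 + 256) = 1/553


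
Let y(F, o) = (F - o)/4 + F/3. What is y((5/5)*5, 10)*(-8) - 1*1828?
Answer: -5494/3 ≈ -1831.3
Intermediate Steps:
y(F, o) = -o/4 + 7*F/12 (y(F, o) = (F - o)*(¼) + F*(⅓) = (-o/4 + F/4) + F/3 = -o/4 + 7*F/12)
y((5/5)*5, 10)*(-8) - 1*1828 = (-¼*10 + 7*((5/5)*5)/12)*(-8) - 1*1828 = (-5/2 + 7*((5*(⅕))*5)/12)*(-8) - 1828 = (-5/2 + 7*(1*5)/12)*(-8) - 1828 = (-5/2 + (7/12)*5)*(-8) - 1828 = (-5/2 + 35/12)*(-8) - 1828 = (5/12)*(-8) - 1828 = -10/3 - 1828 = -5494/3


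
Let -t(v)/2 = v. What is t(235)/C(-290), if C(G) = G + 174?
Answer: 235/58 ≈ 4.0517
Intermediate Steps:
t(v) = -2*v
C(G) = 174 + G
t(235)/C(-290) = (-2*235)/(174 - 290) = -470/(-116) = -470*(-1/116) = 235/58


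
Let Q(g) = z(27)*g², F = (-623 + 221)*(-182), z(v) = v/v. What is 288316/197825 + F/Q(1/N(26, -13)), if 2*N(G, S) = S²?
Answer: 103345610367391/197825 ≈ 5.2241e+8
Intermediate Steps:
N(G, S) = S²/2
z(v) = 1
F = 73164 (F = -402*(-182) = 73164)
Q(g) = g² (Q(g) = 1*g² = g²)
288316/197825 + F/Q(1/N(26, -13)) = 288316/197825 + 73164/((1/((½)*(-13)²))²) = 288316*(1/197825) + 73164/((1/((½)*169))²) = 288316/197825 + 73164/((1/(169/2))²) = 288316/197825 + 73164/((2/169)²) = 288316/197825 + 73164/(4/28561) = 288316/197825 + 73164*(28561/4) = 288316/197825 + 522409251 = 103345610367391/197825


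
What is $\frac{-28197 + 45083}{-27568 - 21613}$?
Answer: $- \frac{16886}{49181} \approx -0.34334$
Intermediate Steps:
$\frac{-28197 + 45083}{-27568 - 21613} = \frac{16886}{-49181} = 16886 \left(- \frac{1}{49181}\right) = - \frac{16886}{49181}$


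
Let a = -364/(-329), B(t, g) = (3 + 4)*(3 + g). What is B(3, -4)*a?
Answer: -364/47 ≈ -7.7447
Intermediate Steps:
B(t, g) = 21 + 7*g (B(t, g) = 7*(3 + g) = 21 + 7*g)
a = 52/47 (a = -364*(-1/329) = 52/47 ≈ 1.1064)
B(3, -4)*a = (21 + 7*(-4))*(52/47) = (21 - 28)*(52/47) = -7*52/47 = -364/47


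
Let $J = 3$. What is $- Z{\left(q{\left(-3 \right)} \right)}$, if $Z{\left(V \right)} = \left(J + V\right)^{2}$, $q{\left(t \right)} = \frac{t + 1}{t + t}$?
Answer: $- \frac{100}{9} \approx -11.111$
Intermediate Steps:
$q{\left(t \right)} = \frac{1 + t}{2 t}$
$Z{\left(V \right)} = \left(3 + V\right)^{2}$
$- Z{\left(q{\left(-3 \right)} \right)} = - \left(3 + \frac{1 - 3}{2 \left(-3\right)}\right)^{2} = - \left(3 + \frac{1}{2} \left(- \frac{1}{3}\right) \left(-2\right)\right)^{2} = - \left(3 + \frac{1}{3}\right)^{2} = - \left(\frac{10}{3}\right)^{2} = \left(-1\right) \frac{100}{9} = - \frac{100}{9}$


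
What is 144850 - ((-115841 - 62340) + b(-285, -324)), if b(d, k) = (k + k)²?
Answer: -96873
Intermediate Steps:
b(d, k) = 4*k² (b(d, k) = (2*k)² = 4*k²)
144850 - ((-115841 - 62340) + b(-285, -324)) = 144850 - ((-115841 - 62340) + 4*(-324)²) = 144850 - (-178181 + 4*104976) = 144850 - (-178181 + 419904) = 144850 - 1*241723 = 144850 - 241723 = -96873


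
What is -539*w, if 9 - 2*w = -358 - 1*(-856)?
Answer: 263571/2 ≈ 1.3179e+5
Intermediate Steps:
w = -489/2 (w = 9/2 - (-358 - 1*(-856))/2 = 9/2 - (-358 + 856)/2 = 9/2 - ½*498 = 9/2 - 249 = -489/2 ≈ -244.50)
-539*w = -539*(-489/2) = 263571/2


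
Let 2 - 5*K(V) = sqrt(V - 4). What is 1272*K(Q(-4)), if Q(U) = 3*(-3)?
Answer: 2544/5 - 1272*I*sqrt(13)/5 ≈ 508.8 - 917.25*I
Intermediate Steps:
Q(U) = -9
K(V) = 2/5 - sqrt(-4 + V)/5 (K(V) = 2/5 - sqrt(V - 4)/5 = 2/5 - sqrt(-4 + V)/5)
1272*K(Q(-4)) = 1272*(2/5 - sqrt(-4 - 9)/5) = 1272*(2/5 - I*sqrt(13)/5) = 2544/5 - 1272*I*sqrt(13)/5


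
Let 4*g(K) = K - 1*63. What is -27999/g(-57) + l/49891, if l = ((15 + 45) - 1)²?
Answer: 465667513/498910 ≈ 933.37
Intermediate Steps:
l = 3481 (l = (60 - 1)² = 59² = 3481)
g(K) = -63/4 + K/4 (g(K) = (K - 1*63)/4 = (K - 63)/4 = (-63 + K)/4 = -63/4 + K/4)
-27999/g(-57) + l/49891 = -27999/(-63/4 + (¼)*(-57)) + 3481/49891 = -27999/(-63/4 - 57/4) + 3481*(1/49891) = -27999/(-30) + 3481/49891 = -27999*(-1/30) + 3481/49891 = 9333/10 + 3481/49891 = 465667513/498910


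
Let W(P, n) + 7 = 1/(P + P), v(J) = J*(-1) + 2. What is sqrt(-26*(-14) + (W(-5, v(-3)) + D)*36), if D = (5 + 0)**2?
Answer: sqrt(25210)/5 ≈ 31.755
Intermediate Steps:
D = 25 (D = 5**2 = 25)
v(J) = 2 - J (v(J) = -J + 2 = 2 - J)
W(P, n) = -7 + 1/(2*P) (W(P, n) = -7 + 1/(P + P) = -7 + 1/(2*P))
sqrt(-26*(-14) + (W(-5, v(-3)) + D)*36) = sqrt(-26*(-14) + ((-7 + (1/2)/(-5)) + 25)*36) = sqrt(364 + ((-7 + (1/2)*(-1/5)) + 25)*36) = sqrt(364 + ((-7 - 1/10) + 25)*36) = sqrt(364 + (-71/10 + 25)*36) = sqrt(364 + (179/10)*36) = sqrt(364 + 3222/5) = sqrt(5042/5) = sqrt(25210)/5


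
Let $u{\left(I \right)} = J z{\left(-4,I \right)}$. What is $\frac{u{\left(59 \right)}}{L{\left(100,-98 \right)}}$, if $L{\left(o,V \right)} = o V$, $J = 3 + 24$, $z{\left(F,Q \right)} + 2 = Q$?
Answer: $- \frac{1539}{9800} \approx -0.15704$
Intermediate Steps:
$z{\left(F,Q \right)} = -2 + Q$
$J = 27$
$u{\left(I \right)} = -54 + 27 I$ ($u{\left(I \right)} = 27 \left(-2 + I\right) = -54 + 27 I$)
$L{\left(o,V \right)} = V o$
$\frac{u{\left(59 \right)}}{L{\left(100,-98 \right)}} = \frac{-54 + 27 \cdot 59}{\left(-98\right) 100} = \frac{-54 + 1593}{-9800} = 1539 \left(- \frac{1}{9800}\right) = - \frac{1539}{9800}$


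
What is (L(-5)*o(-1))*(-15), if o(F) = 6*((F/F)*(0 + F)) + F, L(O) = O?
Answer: -525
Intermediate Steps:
o(F) = 7*F (o(F) = 6*(1*F) + F = 6*F + F = 7*F)
(L(-5)*o(-1))*(-15) = -35*(-1)*(-15) = -5*(-7)*(-15) = 35*(-15) = -525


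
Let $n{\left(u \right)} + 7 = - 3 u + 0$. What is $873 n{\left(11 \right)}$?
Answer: $-34920$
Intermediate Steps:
$n{\left(u \right)} = -7 - 3 u$ ($n{\left(u \right)} = -7 + \left(- 3 u + 0\right) = -7 - 3 u$)
$873 n{\left(11 \right)} = 873 \left(-7 - 33\right) = 873 \left(-40\right) = -34920$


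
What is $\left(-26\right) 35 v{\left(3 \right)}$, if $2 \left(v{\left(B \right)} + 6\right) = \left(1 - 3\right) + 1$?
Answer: $5915$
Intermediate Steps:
$v{\left(B \right)} = - \frac{13}{2}$ ($v{\left(B \right)} = -6 + \frac{\left(1 - 3\right) + 1}{2} = -6 + \frac{-2 + 1}{2} = -6 + \frac{1}{2} \left(-1\right) = -6 - \frac{1}{2} = - \frac{13}{2}$)
$\left(-26\right) 35 v{\left(3 \right)} = \left(-26\right) 35 \left(- \frac{13}{2}\right) = \left(-910\right) \left(- \frac{13}{2}\right) = 5915$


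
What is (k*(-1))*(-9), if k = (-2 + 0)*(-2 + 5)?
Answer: -54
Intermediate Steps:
k = -6 (k = -2*3 = -6)
(k*(-1))*(-9) = -6*(-1)*(-9) = 6*(-9) = -54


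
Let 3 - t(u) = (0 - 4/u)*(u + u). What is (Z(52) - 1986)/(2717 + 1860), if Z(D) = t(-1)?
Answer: -1975/4577 ≈ -0.43151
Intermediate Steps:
t(u) = 11 (t(u) = 3 - (0 - 4/u)*(u + u) = 3 - (-4/u)*2*u = 3 - 1*(-8) = 3 + 8 = 11)
Z(D) = 11
(Z(52) - 1986)/(2717 + 1860) = (11 - 1986)/(2717 + 1860) = -1975/4577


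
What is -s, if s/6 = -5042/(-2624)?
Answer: -7563/656 ≈ -11.529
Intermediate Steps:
s = 7563/656 (s = 6*(-5042/(-2624)) = 6*(-5042*(-1/2624)) = 6*(2521/1312) = 7563/656 ≈ 11.529)
-s = -1*7563/656 = -7563/656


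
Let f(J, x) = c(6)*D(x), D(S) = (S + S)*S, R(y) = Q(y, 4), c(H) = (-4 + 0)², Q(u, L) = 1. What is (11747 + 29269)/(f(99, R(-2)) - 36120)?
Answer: -5127/4511 ≈ -1.1366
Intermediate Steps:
c(H) = 16 (c(H) = (-4)² = 16)
R(y) = 1
D(S) = 2*S² (D(S) = (2*S)*S = 2*S²)
f(J, x) = 32*x² (f(J, x) = 16*(2*x²) = 32*x²)
(11747 + 29269)/(f(99, R(-2)) - 36120) = (11747 + 29269)/(32*1² - 36120) = 41016/(32*1 - 36120) = 41016/(32 - 36120) = 41016/(-36088) = 41016*(-1/36088) = -5127/4511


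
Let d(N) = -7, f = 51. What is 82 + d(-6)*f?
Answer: -275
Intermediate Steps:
82 + d(-6)*f = 82 - 7*51 = 82 - 357 = -275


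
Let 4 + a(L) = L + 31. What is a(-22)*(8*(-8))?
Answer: -320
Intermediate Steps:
a(L) = 27 + L (a(L) = -4 + (L + 31) = -4 + (31 + L) = 27 + L)
a(-22)*(8*(-8)) = (27 - 22)*(8*(-8)) = 5*(-64) = -320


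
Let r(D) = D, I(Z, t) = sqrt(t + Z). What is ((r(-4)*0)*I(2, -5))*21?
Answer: 0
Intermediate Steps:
I(Z, t) = sqrt(Z + t)
((r(-4)*0)*I(2, -5))*21 = ((-4*0)*sqrt(2 - 5))*21 = (0*sqrt(-3))*21 = (0*(I*sqrt(3)))*21 = 0*21 = 0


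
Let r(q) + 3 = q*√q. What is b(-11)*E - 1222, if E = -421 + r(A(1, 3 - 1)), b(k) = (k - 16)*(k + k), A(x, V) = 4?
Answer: -248326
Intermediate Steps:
b(k) = 2*k*(-16 + k) (b(k) = (-16 + k)*(2*k) = 2*k*(-16 + k))
r(q) = -3 + q^(3/2) (r(q) = -3 + q*√q = -3 + q^(3/2))
E = -416 (E = -421 + (-3 + 4^(3/2)) = -421 + (-3 + 8) = -421 + 5 = -416)
b(-11)*E - 1222 = (2*(-11)*(-16 - 11))*(-416) - 1222 = (2*(-11)*(-27))*(-416) - 1222 = 594*(-416) - 1222 = -247104 - 1222 = -248326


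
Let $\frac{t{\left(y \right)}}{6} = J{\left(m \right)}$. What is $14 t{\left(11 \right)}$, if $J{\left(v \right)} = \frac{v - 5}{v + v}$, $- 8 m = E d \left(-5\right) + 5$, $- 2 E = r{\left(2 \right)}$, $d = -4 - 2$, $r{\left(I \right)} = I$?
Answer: $- \frac{126}{5} \approx -25.2$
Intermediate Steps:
$d = -6$
$E = -1$ ($E = \left(- \frac{1}{2}\right) 2 = -1$)
$m = \frac{25}{8}$ ($m = - \frac{- \left(-6\right) \left(-5\right) + 5}{8} = - \frac{\left(-1\right) 30 + 5}{8} = - \frac{-30 + 5}{8} = \left(- \frac{1}{8}\right) \left(-25\right) = \frac{25}{8} \approx 3.125$)
$J{\left(v \right)} = \frac{-5 + v}{2 v}$
$t{\left(y \right)} = - \frac{9}{5}$ ($t{\left(y \right)} = 6 \frac{-5 + \frac{25}{8}}{2 \cdot \frac{25}{8}} = 6 \cdot \frac{1}{2} \cdot \frac{8}{25} \left(- \frac{15}{8}\right) = 6 \left(- \frac{3}{10}\right) = - \frac{9}{5}$)
$14 t{\left(11 \right)} = 14 \left(- \frac{9}{5}\right) = - \frac{126}{5}$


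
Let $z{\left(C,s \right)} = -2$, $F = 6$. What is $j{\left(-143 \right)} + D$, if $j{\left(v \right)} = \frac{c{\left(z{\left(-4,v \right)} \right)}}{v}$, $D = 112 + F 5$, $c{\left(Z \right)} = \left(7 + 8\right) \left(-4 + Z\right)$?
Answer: $\frac{20396}{143} \approx 142.63$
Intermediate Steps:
$c{\left(Z \right)} = -60 + 15 Z$ ($c{\left(Z \right)} = 15 \left(-4 + Z\right) = -60 + 15 Z$)
$D = 142$ ($D = 112 + 6 \cdot 5 = 112 + 30 = 142$)
$j{\left(v \right)} = - \frac{90}{v}$ ($j{\left(v \right)} = \frac{-60 + 15 \left(-2\right)}{v} = \frac{-60 - 30}{v} = - \frac{90}{v}$)
$j{\left(-143 \right)} + D = - \frac{90}{-143} + 142 = \left(-90\right) \left(- \frac{1}{143}\right) + 142 = \frac{90}{143} + 142 = \frac{20396}{143}$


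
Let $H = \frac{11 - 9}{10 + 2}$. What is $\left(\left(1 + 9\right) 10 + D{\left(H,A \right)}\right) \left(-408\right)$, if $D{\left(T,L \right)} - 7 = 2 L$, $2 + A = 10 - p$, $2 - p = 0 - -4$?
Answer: $-51816$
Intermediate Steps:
$p = -2$ ($p = 2 - \left(0 - -4\right) = 2 - \left(0 + 4\right) = 2 - 4 = -2$)
$H = \frac{1}{6}$ ($H = \frac{2}{12} = 2 \cdot \frac{1}{12} = \frac{1}{6} \approx 0.16667$)
$A = 10$ ($A = -2 + \left(10 - -2\right) = -2 + \left(10 + 2\right) = -2 + 12 = 10$)
$D{\left(T,L \right)} = 7 + 2 L$
$\left(\left(1 + 9\right) 10 + D{\left(H,A \right)}\right) \left(-408\right) = \left(\left(1 + 9\right) 10 + \left(7 + 2 \cdot 10\right)\right) \left(-408\right) = \left(10 \cdot 10 + \left(7 + 20\right)\right) \left(-408\right) = \left(100 + 27\right) \left(-408\right) = 127 \left(-408\right) = -51816$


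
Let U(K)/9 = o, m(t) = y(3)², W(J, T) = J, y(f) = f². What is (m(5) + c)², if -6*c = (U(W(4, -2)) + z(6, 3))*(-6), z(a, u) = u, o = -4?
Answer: 2304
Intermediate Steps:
m(t) = 81 (m(t) = (3²)² = 9² = 81)
U(K) = -36 (U(K) = 9*(-4) = -36)
c = -33 (c = -(-36 + 3)*(-6)/6 = -(-11)*(-6)/2 = -⅙*198 = -33)
(m(5) + c)² = (81 - 33)² = 48² = 2304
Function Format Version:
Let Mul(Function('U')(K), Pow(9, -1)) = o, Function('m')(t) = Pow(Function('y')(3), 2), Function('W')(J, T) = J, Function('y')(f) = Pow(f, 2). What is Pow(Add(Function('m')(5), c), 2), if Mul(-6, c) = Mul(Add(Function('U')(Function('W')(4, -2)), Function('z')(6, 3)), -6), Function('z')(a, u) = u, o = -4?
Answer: 2304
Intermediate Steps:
Function('m')(t) = 81 (Function('m')(t) = Pow(Pow(3, 2), 2) = Pow(9, 2) = 81)
Function('U')(K) = -36 (Function('U')(K) = Mul(9, -4) = -36)
c = -33 (c = Mul(Rational(-1, 6), Mul(Add(-36, 3), -6)) = Mul(Rational(-1, 6), Mul(-33, -6)) = Mul(Rational(-1, 6), 198) = -33)
Pow(Add(Function('m')(5), c), 2) = Pow(Add(81, -33), 2) = Pow(48, 2) = 2304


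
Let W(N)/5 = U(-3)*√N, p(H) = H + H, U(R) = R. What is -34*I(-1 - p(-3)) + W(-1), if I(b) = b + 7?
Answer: -408 - 15*I ≈ -408.0 - 15.0*I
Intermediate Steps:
p(H) = 2*H
I(b) = 7 + b
W(N) = -15*√N (W(N) = 5*(-3*√N) = -15*√N)
-34*I(-1 - p(-3)) + W(-1) = -34*(7 + (-1 - 2*(-3))) - 15*I = -34*(7 + (-1 - 1*(-6))) - 15*I = -34*(7 + (-1 + 6)) - 15*I = -34*(7 + 5) - 15*I = -34*12 - 15*I = -408 - 15*I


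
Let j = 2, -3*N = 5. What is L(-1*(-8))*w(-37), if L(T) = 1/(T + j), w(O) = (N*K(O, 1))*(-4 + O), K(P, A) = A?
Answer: 41/6 ≈ 6.8333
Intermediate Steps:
N = -5/3 (N = -1/3*5 = -5/3 ≈ -1.6667)
w(O) = 20/3 - 5*O/3 (w(O) = (-5/3*1)*(-4 + O) = -5*(-4 + O)/3 = 20/3 - 5*O/3)
L(T) = 1/(2 + T) (L(T) = 1/(T + 2) = 1/(2 + T))
L(-1*(-8))*w(-37) = (20/3 - 5/3*(-37))/(2 - 1*(-8)) = (20/3 + 185/3)/(2 + 8) = (205/3)/10 = (1/10)*(205/3) = 41/6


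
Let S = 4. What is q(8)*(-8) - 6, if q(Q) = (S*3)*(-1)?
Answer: 90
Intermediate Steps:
q(Q) = -12 (q(Q) = (4*3)*(-1) = 12*(-1) = -12)
q(8)*(-8) - 6 = -12*(-8) - 6 = 96 - 6 = 90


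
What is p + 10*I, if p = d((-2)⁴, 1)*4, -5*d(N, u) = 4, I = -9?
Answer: -466/5 ≈ -93.200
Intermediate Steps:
d(N, u) = -⅘ (d(N, u) = -⅕*4 = -⅘)
p = -16/5 (p = -⅘*4 = -16/5 ≈ -3.2000)
p + 10*I = -16/5 + 10*(-9) = -16/5 - 90 = -466/5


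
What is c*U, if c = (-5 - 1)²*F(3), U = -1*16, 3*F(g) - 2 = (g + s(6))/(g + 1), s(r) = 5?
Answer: -768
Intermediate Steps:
F(g) = ⅔ + (5 + g)/(3*(1 + g)) (F(g) = ⅔ + ((g + 5)/(g + 1))/3 = ⅔ + ((5 + g)/(1 + g))/3 = ⅔ + (5 + g)/(3*(1 + g)))
U = -16
c = 48 (c = (-5 - 1)²*((7/3 + 3)/(1 + 3)) = (-6)²*((16/3)/4) = 36*((¼)*(16/3)) = 36*(4/3) = 48)
c*U = 48*(-16) = -768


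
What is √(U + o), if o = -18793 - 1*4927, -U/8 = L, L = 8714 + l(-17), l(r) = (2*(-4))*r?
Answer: 2*I*√23630 ≈ 307.44*I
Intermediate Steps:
l(r) = -8*r
L = 8850 (L = 8714 - 8*(-17) = 8714 + 136 = 8850)
U = -70800 (U = -8*8850 = -70800)
o = -23720 (o = -18793 - 4927 = -23720)
√(U + o) = √(-70800 - 23720) = √(-94520) = 2*I*√23630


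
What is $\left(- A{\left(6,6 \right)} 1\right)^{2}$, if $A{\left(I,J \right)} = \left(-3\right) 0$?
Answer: $0$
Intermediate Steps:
$A{\left(I,J \right)} = 0$
$\left(- A{\left(6,6 \right)} 1\right)^{2} = \left(\left(-1\right) 0 \cdot 1\right)^{2} = \left(0 \cdot 1\right)^{2} = 0^{2} = 0$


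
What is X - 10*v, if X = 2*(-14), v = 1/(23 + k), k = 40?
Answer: -1774/63 ≈ -28.159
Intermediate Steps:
v = 1/63 (v = 1/(23 + 40) = 1/63 ≈ 0.015873)
X = -28
X - 10*v = -28 - 10*1/63 = -28 - 10/63 = -1774/63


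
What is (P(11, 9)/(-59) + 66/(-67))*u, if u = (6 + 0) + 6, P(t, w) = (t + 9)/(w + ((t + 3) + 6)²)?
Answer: -19127832/1616777 ≈ -11.831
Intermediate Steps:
P(t, w) = (9 + t)/(w + (9 + t)²) (P(t, w) = (9 + t)/(w + ((3 + t) + 6)²) = (9 + t)/(w + (9 + t)²))
u = 12 (u = 6 + 6 = 12)
(P(11, 9)/(-59) + 66/(-67))*u = (((9 + 11)/(9 + (9 + 11)²))/(-59) + 66/(-67))*12 = ((20/(9 + 20²))*(-1/59) + 66*(-1/67))*12 = ((20/(9 + 400))*(-1/59) - 66/67)*12 = ((20/409)*(-1/59) - 66/67)*12 = (-20/24131 - 66/67)*12 = -1593986/1616777*12 = -19127832/1616777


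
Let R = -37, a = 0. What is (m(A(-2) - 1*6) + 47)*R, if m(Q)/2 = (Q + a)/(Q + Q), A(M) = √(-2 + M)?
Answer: -1776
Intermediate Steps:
m(Q) = 1 (m(Q) = 2*((Q + 0)/(Q + Q)) = 2*(Q/((2*Q))) = 2*(Q*(1/(2*Q))) = 2*(½) = 1)
(m(A(-2) - 1*6) + 47)*R = (1 + 47)*(-37) = 48*(-37) = -1776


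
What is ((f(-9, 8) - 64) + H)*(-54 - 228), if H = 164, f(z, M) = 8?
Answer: -30456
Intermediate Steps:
((f(-9, 8) - 64) + H)*(-54 - 228) = ((8 - 64) + 164)*(-54 - 228) = (-56 + 164)*(-282) = 108*(-282) = -30456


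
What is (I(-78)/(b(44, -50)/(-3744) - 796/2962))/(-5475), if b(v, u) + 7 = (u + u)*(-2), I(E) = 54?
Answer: 99807552/3241099625 ≈ 0.030794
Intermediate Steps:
b(v, u) = -7 - 4*u (b(v, u) = -7 + (u + u)*(-2) = -7 + (2*u)*(-2) = -7 - 4*u)
(I(-78)/(b(44, -50)/(-3744) - 796/2962))/(-5475) = (54/((-7 - 4*(-50))/(-3744) - 796/2962))/(-5475) = (54/((-7 + 200)*(-1/3744) - 796*1/2962))*(-1/5475) = (54/(193*(-1/3744) - 398/1481))*(-1/5475) = (54/(-193/3744 - 398/1481))*(-1/5475) = (54/(-1775945/5544864))*(-1/5475) = (54*(-5544864/1775945))*(-1/5475) = -299422656/1775945*(-1/5475) = 99807552/3241099625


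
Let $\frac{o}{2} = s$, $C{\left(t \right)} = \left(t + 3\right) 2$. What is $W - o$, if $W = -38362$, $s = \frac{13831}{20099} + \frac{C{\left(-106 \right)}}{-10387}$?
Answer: $- \frac{8009065629288}{208768313} \approx -38363.0$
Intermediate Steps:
$C{\left(t \right)} = 6 + 2 t$ ($C{\left(t \right)} = \left(3 + t\right) 2 = 6 + 2 t$)
$s = \frac{147802991}{208768313}$ ($s = \frac{13831}{20099} + \frac{6 + 2 \left(-106\right)}{-10387} = 13831 \cdot \frac{1}{20099} + \left(6 - 212\right) \left(- \frac{1}{10387}\right) = \frac{13831}{20099} - - \frac{206}{10387} = \frac{13831}{20099} + \frac{206}{10387} = \frac{147802991}{208768313} \approx 0.70798$)
$o = \frac{295605982}{208768313}$ ($o = 2 \cdot \frac{147802991}{208768313} = \frac{295605982}{208768313} \approx 1.416$)
$W - o = -38362 - \frac{295605982}{208768313} = - \frac{8009065629288}{208768313}$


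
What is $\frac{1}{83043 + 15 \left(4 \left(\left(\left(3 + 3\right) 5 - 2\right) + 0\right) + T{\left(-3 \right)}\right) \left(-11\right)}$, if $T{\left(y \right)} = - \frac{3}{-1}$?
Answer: $\frac{1}{64068} \approx 1.5608 \cdot 10^{-5}$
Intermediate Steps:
$T{\left(y \right)} = 3$ ($T{\left(y \right)} = \left(-3\right) \left(-1\right) = 3$)
$\frac{1}{83043 + 15 \left(4 \left(\left(\left(3 + 3\right) 5 - 2\right) + 0\right) + T{\left(-3 \right)}\right) \left(-11\right)} = \frac{1}{83043 + 15 \left(4 \left(\left(\left(3 + 3\right) 5 - 2\right) + 0\right) + 3\right) \left(-11\right)} = \frac{1}{83043 + 15 \left(4 \left(\left(6 \cdot 5 - 2\right) + 0\right) + 3\right) \left(-11\right)} = \frac{1}{83043 + 15 \left(4 \left(\left(30 - 2\right) + 0\right) + 3\right) \left(-11\right)} = \frac{1}{83043 + 15 \left(4 \left(28 + 0\right) + 3\right) \left(-11\right)} = \frac{1}{83043 + 15 \left(4 \cdot 28 + 3\right) \left(-11\right)} = \frac{1}{83043 + 15 \left(112 + 3\right) \left(-11\right)} = \frac{1}{83043 + 15 \cdot 115 \left(-11\right)} = \frac{1}{83043 + 1725 \left(-11\right)} = \frac{1}{83043 - 18975} = \frac{1}{64068}$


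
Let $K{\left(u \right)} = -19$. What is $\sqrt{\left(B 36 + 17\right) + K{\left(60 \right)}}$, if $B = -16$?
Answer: $17 i \sqrt{2} \approx 24.042 i$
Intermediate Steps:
$\sqrt{\left(B 36 + 17\right) + K{\left(60 \right)}} = \sqrt{\left(\left(-16\right) 36 + 17\right) - 19} = \sqrt{\left(-576 + 17\right) - 19} = \sqrt{-559 - 19} = \sqrt{-578} = 17 i \sqrt{2}$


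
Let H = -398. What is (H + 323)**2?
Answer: 5625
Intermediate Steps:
(H + 323)**2 = (-398 + 323)**2 = (-75)**2 = 5625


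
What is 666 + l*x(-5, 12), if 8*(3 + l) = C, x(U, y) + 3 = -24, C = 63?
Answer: 4275/8 ≈ 534.38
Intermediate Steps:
x(U, y) = -27 (x(U, y) = -3 - 24 = -27)
l = 39/8 (l = -3 + (⅛)*63 = -3 + 63/8 = 39/8 ≈ 4.8750)
666 + l*x(-5, 12) = 666 + (39/8)*(-27) = 666 - 1053/8 = 4275/8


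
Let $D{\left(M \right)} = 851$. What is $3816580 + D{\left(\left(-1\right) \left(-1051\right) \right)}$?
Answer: $3817431$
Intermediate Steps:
$3816580 + D{\left(\left(-1\right) \left(-1051\right) \right)} = 3816580 + 851 = 3817431$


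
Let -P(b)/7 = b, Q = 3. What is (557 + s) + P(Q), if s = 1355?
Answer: 1891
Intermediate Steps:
P(b) = -7*b
(557 + s) + P(Q) = (557 + 1355) - 7*3 = 1912 - 21 = 1891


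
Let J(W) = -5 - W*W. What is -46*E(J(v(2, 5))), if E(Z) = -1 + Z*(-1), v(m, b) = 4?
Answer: -920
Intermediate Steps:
J(W) = -5 - W²
E(Z) = -1 - Z
-46*E(J(v(2, 5))) = -46*(-1 - (-5 - 1*4²)) = -46*(-1 - (-5 - 1*16)) = -46*(-1 - (-5 - 16)) = -46*(-1 - 1*(-21)) = -46*(-1 + 21) = -46*20 = -920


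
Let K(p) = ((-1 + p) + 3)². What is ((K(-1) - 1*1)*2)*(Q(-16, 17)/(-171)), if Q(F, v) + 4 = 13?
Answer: 0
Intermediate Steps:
Q(F, v) = 9 (Q(F, v) = -4 + 13 = 9)
K(p) = (2 + p)²
((K(-1) - 1*1)*2)*(Q(-16, 17)/(-171)) = (((2 - 1)² - 1*1)*2)*(9/(-171)) = ((1² - 1)*2)*(9*(-1/171)) = ((1 - 1)*2)*(-1/19) = (0*2)*(-1/19) = 0*(-1/19) = 0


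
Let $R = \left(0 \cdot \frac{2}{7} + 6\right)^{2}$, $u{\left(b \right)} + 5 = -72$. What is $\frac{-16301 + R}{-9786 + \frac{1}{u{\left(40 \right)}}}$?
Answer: $\frac{1252405}{753523} \approx 1.6621$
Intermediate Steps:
$u{\left(b \right)} = -77$ ($u{\left(b \right)} = -5 - 72 = -77$)
$R = 36$ ($R = \left(0 \cdot 2 \cdot \frac{1}{7} + 6\right)^{2} = \left(0 \cdot \frac{2}{7} + 6\right)^{2} = \left(0 + 6\right)^{2} = 6^{2} = 36$)
$\frac{-16301 + R}{-9786 + \frac{1}{u{\left(40 \right)}}} = \frac{-16301 + 36}{-9786 + \frac{1}{-77}} = - \frac{16265}{-9786 - \frac{1}{77}} = - \frac{16265}{- \frac{753523}{77}} = \left(-16265\right) \left(- \frac{77}{753523}\right) = \frac{1252405}{753523}$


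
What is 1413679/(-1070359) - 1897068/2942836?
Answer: -1547692315264/787472749531 ≈ -1.9654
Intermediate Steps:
1413679/(-1070359) - 1897068/2942836 = 1413679*(-1/1070359) - 1897068*1/2942836 = -1413679/1070359 - 474267/735709 = -1547692315264/787472749531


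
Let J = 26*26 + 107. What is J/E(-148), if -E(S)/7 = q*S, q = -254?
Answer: -783/263144 ≈ -0.0029756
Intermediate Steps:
J = 783 (J = 676 + 107 = 783)
E(S) = 1778*S (E(S) = -(-1778)*S = 1778*S)
J/E(-148) = 783/((1778*(-148))) = 783/(-263144) = 783*(-1/263144) = -783/263144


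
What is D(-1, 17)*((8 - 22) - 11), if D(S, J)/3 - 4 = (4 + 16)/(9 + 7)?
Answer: -1575/4 ≈ -393.75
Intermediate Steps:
D(S, J) = 63/4 (D(S, J) = 12 + 3*((4 + 16)/(9 + 7)) = 12 + 3*(20/16) = 12 + 3*(20*(1/16)) = 12 + 3*(5/4) = 12 + 15/4 = 63/4)
D(-1, 17)*((8 - 22) - 11) = 63*((8 - 22) - 11)/4 = 63*(-14 - 11)/4 = (63/4)*(-25) = -1575/4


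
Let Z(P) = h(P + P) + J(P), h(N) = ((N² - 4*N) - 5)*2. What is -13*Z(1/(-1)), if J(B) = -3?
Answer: -143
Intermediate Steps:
h(N) = -10 - 8*N + 2*N² (h(N) = (-5 + N² - 4*N)*2 = -10 - 8*N + 2*N²)
Z(P) = -13 - 16*P + 8*P² (Z(P) = (-10 - 8*(P + P) + 2*(P + P)²) - 3 = (-10 - 16*P + 2*(2*P)²) - 3 = (-10 - 16*P + 2*(4*P²)) - 3 = (-10 - 16*P + 8*P²) - 3 = -13 - 16*P + 8*P²)
-13*Z(1/(-1)) = -13*(-13 - 16/(-1) + 8*(1/(-1))²) = -13*(-13 - 16*(-1) + 8*(-1)²) = -13*(-13 + 16 + 8*1) = -13*(-13 + 16 + 8) = -13*11 = -143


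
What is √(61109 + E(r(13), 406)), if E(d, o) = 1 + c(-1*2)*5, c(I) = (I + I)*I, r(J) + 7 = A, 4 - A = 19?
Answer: 5*√2446 ≈ 247.29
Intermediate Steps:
A = -15 (A = 4 - 1*19 = 4 - 19 = -15)
r(J) = -22 (r(J) = -7 - 15 = -22)
c(I) = 2*I² (c(I) = (2*I)*I = 2*I²)
E(d, o) = 41 (E(d, o) = 1 + (2*(-1*2)²)*5 = 1 + (2*(-2)²)*5 = 1 + (2*4)*5 = 1 + 8*5 = 1 + 40 = 41)
√(61109 + E(r(13), 406)) = √(61109 + 41) = √61150 = 5*√2446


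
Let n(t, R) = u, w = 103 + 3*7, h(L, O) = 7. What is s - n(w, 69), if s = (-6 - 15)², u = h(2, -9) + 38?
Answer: 396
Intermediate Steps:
u = 45 (u = 7 + 38 = 45)
w = 124 (w = 103 + 21 = 124)
n(t, R) = 45
s = 441 (s = (-21)² = 441)
s - n(w, 69) = 441 - 1*45 = 441 - 45 = 396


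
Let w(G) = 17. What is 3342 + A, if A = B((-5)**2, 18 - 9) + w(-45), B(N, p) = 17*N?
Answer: 3784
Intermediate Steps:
A = 442 (A = 17*(-5)**2 + 17 = 17*25 + 17 = 425 + 17 = 442)
3342 + A = 3342 + 442 = 3784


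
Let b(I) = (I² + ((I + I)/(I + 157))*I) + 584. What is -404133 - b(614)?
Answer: -603454715/771 ≈ -7.8269e+5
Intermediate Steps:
b(I) = 584 + I² + 2*I²/(157 + I) (b(I) = (I² + ((2*I)/(157 + I))*I) + 584 = (I² + (2*I/(157 + I))*I) + 584 = (I² + 2*I²/(157 + I)) + 584 = 584 + I² + 2*I²/(157 + I))
-404133 - b(614) = -404133 - (91688 + 614³ + 159*614² + 584*614)/(157 + 614) = -404133 - (91688 + 231475544 + 159*376996 + 358576)/771 = -404133 - (91688 + 231475544 + 59942364 + 358576)/771 = -404133 - 291868172/771 = -603454715/771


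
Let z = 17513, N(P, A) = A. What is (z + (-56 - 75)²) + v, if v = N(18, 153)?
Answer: 34827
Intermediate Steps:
v = 153
(z + (-56 - 75)²) + v = (17513 + (-56 - 75)²) + 153 = (17513 + (-131)²) + 153 = (17513 + 17161) + 153 = 34674 + 153 = 34827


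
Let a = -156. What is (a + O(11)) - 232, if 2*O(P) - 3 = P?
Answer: -381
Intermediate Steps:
O(P) = 3/2 + P/2
(a + O(11)) - 232 = (-156 + (3/2 + (½)*11)) - 232 = (-156 + (3/2 + 11/2)) - 232 = (-156 + 7) - 232 = -149 - 232 = -381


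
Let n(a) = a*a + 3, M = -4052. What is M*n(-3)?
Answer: -48624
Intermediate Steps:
n(a) = 3 + a**2 (n(a) = a**2 + 3 = 3 + a**2)
M*n(-3) = -4052*(3 + (-3)**2) = -4052*(3 + 9) = -4052*12 = -48624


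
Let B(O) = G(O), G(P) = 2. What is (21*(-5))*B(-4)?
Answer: -210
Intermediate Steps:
B(O) = 2
(21*(-5))*B(-4) = (21*(-5))*2 = -105*2 = -210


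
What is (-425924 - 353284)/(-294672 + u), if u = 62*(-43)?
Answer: 389604/148669 ≈ 2.6206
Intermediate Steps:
u = -2666
(-425924 - 353284)/(-294672 + u) = (-425924 - 353284)/(-294672 - 2666) = -779208/(-297338) = -779208*(-1/297338) = 389604/148669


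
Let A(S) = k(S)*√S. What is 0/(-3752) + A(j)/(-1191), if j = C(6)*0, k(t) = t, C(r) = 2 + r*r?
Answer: 0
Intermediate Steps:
C(r) = 2 + r²
j = 0 (j = (2 + 6²)*0 = (2 + 36)*0 = 38*0 = 0)
A(S) = S^(3/2) (A(S) = S*√S = S^(3/2))
0/(-3752) + A(j)/(-1191) = 0/(-3752) + 0^(3/2)/(-1191) = 0*(-1/3752) + 0*(-1/1191) = 0 + 0 = 0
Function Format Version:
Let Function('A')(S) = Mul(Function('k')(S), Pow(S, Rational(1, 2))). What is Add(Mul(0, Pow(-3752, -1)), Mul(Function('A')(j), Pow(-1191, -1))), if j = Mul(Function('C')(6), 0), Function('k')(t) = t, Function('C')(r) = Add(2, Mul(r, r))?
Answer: 0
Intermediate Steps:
Function('C')(r) = Add(2, Pow(r, 2))
j = 0 (j = Mul(Add(2, Pow(6, 2)), 0) = Mul(Add(2, 36), 0) = Mul(38, 0) = 0)
Function('A')(S) = Pow(S, Rational(3, 2)) (Function('A')(S) = Mul(S, Pow(S, Rational(1, 2))) = Pow(S, Rational(3, 2)))
Add(Mul(0, Pow(-3752, -1)), Mul(Function('A')(j), Pow(-1191, -1))) = Add(Mul(0, Pow(-3752, -1)), Mul(Pow(0, Rational(3, 2)), Pow(-1191, -1))) = Add(Mul(0, Rational(-1, 3752)), Mul(0, Rational(-1, 1191))) = Add(0, 0) = 0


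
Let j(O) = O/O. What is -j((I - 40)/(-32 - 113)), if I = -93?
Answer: -1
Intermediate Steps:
j(O) = 1
-j((I - 40)/(-32 - 113)) = -1*1 = -1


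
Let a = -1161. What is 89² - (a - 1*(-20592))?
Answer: -11510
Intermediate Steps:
89² - (a - 1*(-20592)) = 89² - (-1161 - 1*(-20592)) = 7921 - (-1161 + 20592) = 7921 - 1*19431 = 7921 - 19431 = -11510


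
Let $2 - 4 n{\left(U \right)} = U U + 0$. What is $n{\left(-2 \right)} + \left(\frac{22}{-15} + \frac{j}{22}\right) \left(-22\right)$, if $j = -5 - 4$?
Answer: $\frac{1223}{30} \approx 40.767$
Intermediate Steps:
$j = -9$
$n{\left(U \right)} = \frac{1}{2} - \frac{U^{2}}{4}$ ($n{\left(U \right)} = \frac{1}{2} - \frac{U U + 0}{4} = \frac{1}{2} - \frac{U^{2} + 0}{4} = \frac{1}{2} - \frac{U^{2}}{4}$)
$n{\left(-2 \right)} + \left(\frac{22}{-15} + \frac{j}{22}\right) \left(-22\right) = \left(\frac{1}{2} - \frac{\left(-2\right)^{2}}{4}\right) + \left(\frac{22}{-15} - \frac{9}{22}\right) \left(-22\right) = \left(\frac{1}{2} - 1\right) + \left(22 \left(- \frac{1}{15}\right) - \frac{9}{22}\right) \left(-22\right) = \left(\frac{1}{2} - 1\right) + \left(- \frac{22}{15} - \frac{9}{22}\right) \left(-22\right) = - \frac{1}{2} - - \frac{619}{15} = - \frac{1}{2} + \frac{619}{15} = \frac{1223}{30}$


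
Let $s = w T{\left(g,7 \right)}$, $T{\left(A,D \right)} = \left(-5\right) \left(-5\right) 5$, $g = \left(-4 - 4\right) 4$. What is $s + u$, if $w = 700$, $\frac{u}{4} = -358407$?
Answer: $-1346128$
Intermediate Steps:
$u = -1433628$ ($u = 4 \left(-358407\right) = -1433628$)
$g = -32$ ($g = \left(-8\right) 4 = -32$)
$T{\left(A,D \right)} = 125$ ($T{\left(A,D \right)} = 25 \cdot 5 = 125$)
$s = 87500$ ($s = 700 \cdot 125 = 87500$)
$s + u = 87500 - 1433628 = -1346128$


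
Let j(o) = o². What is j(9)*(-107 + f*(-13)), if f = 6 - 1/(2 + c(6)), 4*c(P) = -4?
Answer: -13932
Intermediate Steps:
c(P) = -1 (c(P) = (¼)*(-4) = -1)
f = 5 (f = 6 - 1/(2 - 1) = 6 - 1/1 = 6 + 1*(-1) = 6 - 1 = 5)
j(9)*(-107 + f*(-13)) = 9²*(-107 + 5*(-13)) = 81*(-107 - 65) = 81*(-172) = -13932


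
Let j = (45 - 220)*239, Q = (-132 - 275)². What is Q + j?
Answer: 123824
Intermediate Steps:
Q = 165649 (Q = (-407)² = 165649)
j = -41825 (j = -175*239 = -41825)
Q + j = 165649 - 41825 = 123824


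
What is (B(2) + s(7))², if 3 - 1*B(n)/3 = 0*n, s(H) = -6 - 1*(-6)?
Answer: 81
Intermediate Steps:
s(H) = 0 (s(H) = -6 + 6 = 0)
B(n) = 9 (B(n) = 9 - 0*n = 9 - 3*0 = 9 + 0 = 9)
(B(2) + s(7))² = (9 + 0)² = 9² = 81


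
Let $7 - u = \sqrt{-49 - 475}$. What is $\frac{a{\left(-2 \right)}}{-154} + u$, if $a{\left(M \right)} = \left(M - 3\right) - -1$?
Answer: $\frac{541}{77} - 2 i \sqrt{131} \approx 7.026 - 22.891 i$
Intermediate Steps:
$u = 7 - 2 i \sqrt{131}$ ($u = 7 - \sqrt{-49 - 475} = 7 - \sqrt{-524} = 7 - 2 i \sqrt{131} \approx 7.0 - 22.891 i$)
$a{\left(M \right)} = -2 + M$ ($a{\left(M \right)} = \left(M - 3\right) + 1 = \left(-3 + M\right) + 1 = -2 + M$)
$\frac{a{\left(-2 \right)}}{-154} + u = \frac{-2 - 2}{-154} + \left(7 - 2 i \sqrt{131}\right) = \left(- \frac{1}{154}\right) \left(-4\right) + \left(7 - 2 i \sqrt{131}\right) = \frac{2}{77} + \left(7 - 2 i \sqrt{131}\right) = \frac{541}{77} - 2 i \sqrt{131}$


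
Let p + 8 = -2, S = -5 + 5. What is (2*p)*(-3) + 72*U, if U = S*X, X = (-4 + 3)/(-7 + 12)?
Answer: 60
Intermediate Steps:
S = 0
p = -10 (p = -8 - 2 = -10)
X = -⅕ (X = -1/5 = -1*⅕ = -⅕ ≈ -0.20000)
U = 0 (U = 0*(-⅕) = 0)
(2*p)*(-3) + 72*U = (2*(-10))*(-3) + 72*0 = -20*(-3) + 0 = 60 + 0 = 60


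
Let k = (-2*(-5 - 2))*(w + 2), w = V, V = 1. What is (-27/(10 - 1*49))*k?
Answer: 378/13 ≈ 29.077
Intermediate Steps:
w = 1
k = 42 (k = (-2*(-5 - 2))*(1 + 2) = -2*(-7)*3 = 14*3 = 42)
(-27/(10 - 1*49))*k = -27/(10 - 1*49)*42 = -27/(10 - 49)*42 = -27/(-39)*42 = -27*(-1/39)*42 = (9/13)*42 = 378/13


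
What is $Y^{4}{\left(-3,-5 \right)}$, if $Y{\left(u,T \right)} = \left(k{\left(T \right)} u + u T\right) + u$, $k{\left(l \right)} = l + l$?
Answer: $3111696$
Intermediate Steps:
$k{\left(l \right)} = 2 l$
$Y{\left(u,T \right)} = u + 3 T u$ ($Y{\left(u,T \right)} = \left(2 T u + u T\right) + u = \left(2 T u + T u\right) + u = 3 T u + u = u + 3 T u$)
$Y^{4}{\left(-3,-5 \right)} = \left(- 3 \left(1 + 3 \left(-5\right)\right)\right)^{4} = \left(- 3 \left(1 - 15\right)\right)^{4} = \left(\left(-3\right) \left(-14\right)\right)^{4} = 42^{4} = 3111696$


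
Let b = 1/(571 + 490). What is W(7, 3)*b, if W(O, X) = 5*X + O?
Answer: 22/1061 ≈ 0.020735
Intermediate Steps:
W(O, X) = O + 5*X
b = 1/1061 ≈ 0.00094251
W(7, 3)*b = (7 + 5*3)*(1/1061) = (7 + 15)*(1/1061) = 22*(1/1061) = 22/1061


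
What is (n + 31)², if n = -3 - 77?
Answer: 2401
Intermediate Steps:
n = -80
(n + 31)² = (-80 + 31)² = (-49)² = 2401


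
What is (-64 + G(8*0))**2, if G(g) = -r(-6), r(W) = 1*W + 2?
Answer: 3600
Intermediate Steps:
r(W) = 2 + W (r(W) = W + 2 = 2 + W)
G(g) = 4 (G(g) = -(2 - 6) = -1*(-4) = 4)
(-64 + G(8*0))**2 = (-64 + 4)**2 = (-60)**2 = 3600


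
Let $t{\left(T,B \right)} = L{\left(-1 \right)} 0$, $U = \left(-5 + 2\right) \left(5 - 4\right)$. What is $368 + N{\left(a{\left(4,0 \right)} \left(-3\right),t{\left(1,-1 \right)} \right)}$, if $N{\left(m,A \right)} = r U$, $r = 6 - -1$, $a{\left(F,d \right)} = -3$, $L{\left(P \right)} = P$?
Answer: $347$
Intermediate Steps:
$r = 7$ ($r = 6 + 1 = 7$)
$U = -3$ ($U = \left(-3\right) 1 = -3$)
$t{\left(T,B \right)} = 0$ ($t{\left(T,B \right)} = \left(-1\right) 0 = 0$)
$N{\left(m,A \right)} = -21$ ($N{\left(m,A \right)} = 7 \left(-3\right) = -21$)
$368 + N{\left(a{\left(4,0 \right)} \left(-3\right),t{\left(1,-1 \right)} \right)} = 368 - 21 = 347$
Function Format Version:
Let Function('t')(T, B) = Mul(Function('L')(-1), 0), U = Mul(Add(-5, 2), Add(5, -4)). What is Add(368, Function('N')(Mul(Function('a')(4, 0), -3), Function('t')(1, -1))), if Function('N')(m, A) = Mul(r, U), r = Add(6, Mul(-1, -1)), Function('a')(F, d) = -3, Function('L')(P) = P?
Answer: 347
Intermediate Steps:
r = 7 (r = Add(6, 1) = 7)
U = -3 (U = Mul(-3, 1) = -3)
Function('t')(T, B) = 0 (Function('t')(T, B) = Mul(-1, 0) = 0)
Function('N')(m, A) = -21 (Function('N')(m, A) = Mul(7, -3) = -21)
Add(368, Function('N')(Mul(Function('a')(4, 0), -3), Function('t')(1, -1))) = Add(368, -21) = 347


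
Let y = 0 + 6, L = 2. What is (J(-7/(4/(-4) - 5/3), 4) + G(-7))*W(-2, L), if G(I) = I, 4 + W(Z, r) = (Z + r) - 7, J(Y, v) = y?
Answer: 11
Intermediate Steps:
y = 6
J(Y, v) = 6
W(Z, r) = -11 + Z + r (W(Z, r) = -4 + ((Z + r) - 7) = -4 + (-7 + Z + r) = -11 + Z + r)
(J(-7/(4/(-4) - 5/3), 4) + G(-7))*W(-2, L) = (6 - 7)*(-11 - 2 + 2) = -1*(-11) = 11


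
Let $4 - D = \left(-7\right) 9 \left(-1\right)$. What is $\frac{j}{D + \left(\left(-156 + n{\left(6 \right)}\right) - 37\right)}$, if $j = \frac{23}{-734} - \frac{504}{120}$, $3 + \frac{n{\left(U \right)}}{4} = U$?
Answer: $\frac{15529}{880800} \approx 0.017631$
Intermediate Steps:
$n{\left(U \right)} = -12 + 4 U$
$D = -59$ ($D = 4 - \left(-7\right) 9 \left(-1\right) = 4 - \left(-63\right) \left(-1\right) = 4 - 63 = -59$)
$j = - \frac{15529}{3670}$ ($j = 23 \left(- \frac{1}{734}\right) - \frac{21}{5} = - \frac{23}{734} - \frac{21}{5} = - \frac{15529}{3670} \approx -4.2313$)
$\frac{j}{D + \left(\left(-156 + n{\left(6 \right)}\right) - 37\right)} = \frac{1}{-59 + \left(\left(-156 + \left(-12 + 4 \cdot 6\right)\right) - 37\right)} \left(- \frac{15529}{3670}\right) = \frac{1}{-59 + \left(\left(-156 + \left(-12 + 24\right)\right) - 37\right)} \left(- \frac{15529}{3670}\right) = \frac{1}{-59 + \left(\left(-156 + 12\right) - 37\right)} \left(- \frac{15529}{3670}\right) = \frac{1}{-59 - 181} \left(- \frac{15529}{3670}\right) = \frac{1}{-240} \left(- \frac{15529}{3670}\right) = \left(- \frac{1}{240}\right) \left(- \frac{15529}{3670}\right) = \frac{15529}{880800}$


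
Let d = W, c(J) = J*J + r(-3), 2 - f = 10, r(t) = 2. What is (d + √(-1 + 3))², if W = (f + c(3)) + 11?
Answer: (14 + √2)² ≈ 237.60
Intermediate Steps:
f = -8 (f = 2 - 1*10 = 2 - 10 = -8)
c(J) = 2 + J² (c(J) = J*J + 2 = J² + 2 = 2 + J²)
W = 14 (W = (-8 + (2 + 3²)) + 11 = (-8 + (2 + 9)) + 11 = (-8 + 11) + 11 = 3 + 11 = 14)
d = 14
(d + √(-1 + 3))² = (14 + √(-1 + 3))² = (14 + √2)²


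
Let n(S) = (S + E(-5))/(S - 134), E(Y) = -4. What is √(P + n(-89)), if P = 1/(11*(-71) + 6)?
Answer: 2*√124178219/34565 ≈ 0.64479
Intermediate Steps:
n(S) = (-4 + S)/(-134 + S) (n(S) = (S - 4)/(S - 134) = (-4 + S)/(-134 + S))
P = -1/775 (P = 1/(-781 + 6) = 1/(-775) = -1/775 ≈ -0.0012903)
√(P + n(-89)) = √(-1/775 + (-4 - 89)/(-134 - 89)) = √(-1/775 - 93/(-223)) = √(-1/775 - 1/223*(-93)) = √(-1/775 + 93/223) = √(71852/172825) = 2*√124178219/34565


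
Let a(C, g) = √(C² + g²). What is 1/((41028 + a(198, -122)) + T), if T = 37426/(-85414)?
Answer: 74829671492681/3069980323309254177 - 3647775698*√13522/3069980323309254177 ≈ 2.4236e-5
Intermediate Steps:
T = -18713/42707 (T = 37426*(-1/85414) = -18713/42707 ≈ -0.43817)
1/((41028 + a(198, -122)) + T) = 1/((41028 + √(198² + (-122)²)) - 18713/42707) = 1/((41028 + √(39204 + 14884)) - 18713/42707) = 1/((41028 + √54088) - 18713/42707) = 1/((41028 + 2*√13522) - 18713/42707) = 1/(1752164083/42707 + 2*√13522)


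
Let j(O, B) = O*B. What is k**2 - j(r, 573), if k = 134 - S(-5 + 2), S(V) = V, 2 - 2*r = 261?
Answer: 185945/2 ≈ 92973.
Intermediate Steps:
r = -259/2 (r = 1 - 1/2*261 = 1 - 261/2 = -259/2 ≈ -129.50)
k = 137 (k = 134 - (-5 + 2) = 134 - 1*(-3) = 134 + 3 = 137)
j(O, B) = B*O
k**2 - j(r, 573) = 137**2 - 573*(-259)/2 = 18769 - 1*(-148407/2) = 18769 + 148407/2 = 185945/2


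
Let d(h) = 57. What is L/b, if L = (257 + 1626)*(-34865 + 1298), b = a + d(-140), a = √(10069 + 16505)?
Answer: 1200926559/7775 - 21068887*√26574/7775 ≈ -2.8728e+5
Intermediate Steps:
a = √26574 ≈ 163.02
b = 57 + √26574 (b = √26574 + 57 = 57 + √26574 ≈ 220.02)
L = -63206661 (L = 1883*(-33567) = -63206661)
L/b = -63206661/(57 + √26574)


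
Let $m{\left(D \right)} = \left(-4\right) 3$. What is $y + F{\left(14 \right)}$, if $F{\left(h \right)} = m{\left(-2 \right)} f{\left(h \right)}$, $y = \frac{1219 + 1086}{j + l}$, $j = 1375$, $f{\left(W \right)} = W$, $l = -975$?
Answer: $- \frac{12979}{80} \approx -162.24$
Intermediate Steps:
$m{\left(D \right)} = -12$
$y = \frac{461}{80}$ ($y = \frac{1219 + 1086}{1375 - 975} = \frac{2305}{400} = 2305 \cdot \frac{1}{400} = \frac{461}{80} \approx 5.7625$)
$F{\left(h \right)} = - 12 h$
$y + F{\left(14 \right)} = \frac{461}{80} - 168 = - \frac{12979}{80}$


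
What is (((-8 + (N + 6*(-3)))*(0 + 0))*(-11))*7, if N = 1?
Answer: 0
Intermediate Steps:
(((-8 + (N + 6*(-3)))*(0 + 0))*(-11))*7 = (((-8 + (1 + 6*(-3)))*(0 + 0))*(-11))*7 = (((-8 + (1 - 18))*0)*(-11))*7 = (((-8 - 17)*0)*(-11))*7 = (-25*0*(-11))*7 = (0*(-11))*7 = 0*7 = 0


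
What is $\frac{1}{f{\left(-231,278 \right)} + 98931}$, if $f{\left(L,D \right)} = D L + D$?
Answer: $\frac{1}{34991} \approx 2.8579 \cdot 10^{-5}$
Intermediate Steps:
$f{\left(L,D \right)} = D + D L$
$\frac{1}{f{\left(-231,278 \right)} + 98931} = \frac{1}{278 \left(1 - 231\right) + 98931} = \frac{1}{278 \left(-230\right) + 98931} = \frac{1}{-63940 + 98931} = \frac{1}{34991}$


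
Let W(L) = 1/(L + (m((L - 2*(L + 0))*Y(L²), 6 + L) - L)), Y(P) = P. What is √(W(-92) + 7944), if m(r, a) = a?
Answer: √58753738/86 ≈ 89.129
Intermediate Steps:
W(L) = 1/(6 + L) (W(L) = 1/(L + ((6 + L) - L)) = 1/(L + 6) = 1/(6 + L))
√(W(-92) + 7944) = √(1/(6 - 92) + 7944) = √(1/(-86) + 7944) = √(-1/86 + 7944) = √(683183/86) = √58753738/86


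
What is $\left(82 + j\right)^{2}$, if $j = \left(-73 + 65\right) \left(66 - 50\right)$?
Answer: $2116$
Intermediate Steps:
$j = -128$ ($j = \left(-8\right) 16 = -128$)
$\left(82 + j\right)^{2} = \left(82 - 128\right)^{2} = \left(-46\right)^{2} = 2116$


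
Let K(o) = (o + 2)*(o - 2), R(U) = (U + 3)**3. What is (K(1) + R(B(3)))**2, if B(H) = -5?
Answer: 121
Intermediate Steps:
R(U) = (3 + U)**3
K(o) = (-2 + o)*(2 + o) (K(o) = (2 + o)*(-2 + o) = (-2 + o)*(2 + o))
(K(1) + R(B(3)))**2 = ((-4 + 1**2) + (3 - 5)**3)**2 = ((-4 + 1) + (-2)**3)**2 = (-3 - 8)**2 = (-11)**2 = 121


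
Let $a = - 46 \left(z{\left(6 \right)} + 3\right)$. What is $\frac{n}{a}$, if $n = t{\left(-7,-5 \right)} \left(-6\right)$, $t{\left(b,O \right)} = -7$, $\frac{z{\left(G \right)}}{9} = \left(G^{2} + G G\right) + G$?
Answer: $- \frac{7}{5405} \approx -0.0012951$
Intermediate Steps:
$z{\left(G \right)} = 9 G + 18 G^{2}$ ($z{\left(G \right)} = 9 \left(\left(G^{2} + G G\right) + G\right) = 9 \left(\left(G^{2} + G^{2}\right) + G\right) = 9 \left(2 G^{2} + G\right) = 9 \left(G + 2 G^{2}\right) = 9 G + 18 G^{2}$)
$n = 42$ ($n = \left(-7\right) \left(-6\right) = 42$)
$a = -32430$ ($a = - 46 \left(9 \cdot 6 \left(1 + 2 \cdot 6\right) + 3\right) = - 46 \left(9 \cdot 6 \left(1 + 12\right) + 3\right) = - 46 \left(9 \cdot 6 \cdot 13 + 3\right) = - 46 \left(702 + 3\right) = \left(-46\right) 705 = -32430$)
$\frac{n}{a} = \frac{42}{-32430} = 42 \left(- \frac{1}{32430}\right) = - \frac{7}{5405}$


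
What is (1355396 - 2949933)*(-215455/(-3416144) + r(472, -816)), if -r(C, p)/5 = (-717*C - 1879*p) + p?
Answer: 32520246308417830025/3416144 ≈ 9.5196e+12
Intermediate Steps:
r(C, p) = 3585*C + 9390*p (r(C, p) = -5*((-717*C - 1879*p) + p) = -5*((-1879*p - 717*C) + p) = -5*(-1878*p - 717*C) = 3585*C + 9390*p)
(1355396 - 2949933)*(-215455/(-3416144) + r(472, -816)) = (1355396 - 2949933)*(-215455/(-3416144) + (3585*472 + 9390*(-816))) = -1594537*(-215455*(-1/3416144) + (1692120 - 7662240)) = -1594537*(215455/3416144 - 5970120) = -1594537*(-20394789401825/3416144) = 32520246308417830025/3416144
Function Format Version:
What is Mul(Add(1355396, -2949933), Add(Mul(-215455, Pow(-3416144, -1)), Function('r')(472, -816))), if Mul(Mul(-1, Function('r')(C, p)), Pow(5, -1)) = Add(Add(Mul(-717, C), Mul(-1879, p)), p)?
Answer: Rational(32520246308417830025, 3416144) ≈ 9.5196e+12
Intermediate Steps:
Function('r')(C, p) = Add(Mul(3585, C), Mul(9390, p)) (Function('r')(C, p) = Mul(-5, Add(Add(Mul(-717, C), Mul(-1879, p)), p)) = Mul(-5, Add(Add(Mul(-1879, p), Mul(-717, C)), p)) = Mul(-5, Add(Mul(-1878, p), Mul(-717, C))) = Add(Mul(3585, C), Mul(9390, p)))
Mul(Add(1355396, -2949933), Add(Mul(-215455, Pow(-3416144, -1)), Function('r')(472, -816))) = Mul(Add(1355396, -2949933), Add(Mul(-215455, Pow(-3416144, -1)), Add(Mul(3585, 472), Mul(9390, -816)))) = Mul(-1594537, Add(Mul(-215455, Rational(-1, 3416144)), Add(1692120, -7662240))) = Mul(-1594537, Add(Rational(215455, 3416144), -5970120)) = Mul(-1594537, Rational(-20394789401825, 3416144)) = Rational(32520246308417830025, 3416144)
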